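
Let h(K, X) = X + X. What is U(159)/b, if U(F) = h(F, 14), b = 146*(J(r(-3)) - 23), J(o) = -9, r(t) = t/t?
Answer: -7/1168 ≈ -0.0059932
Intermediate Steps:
r(t) = 1
b = -4672 (b = 146*(-9 - 23) = 146*(-32) = -4672)
h(K, X) = 2*X
U(F) = 28 (U(F) = 2*14 = 28)
U(159)/b = 28/(-4672) = 28*(-1/4672) = -7/1168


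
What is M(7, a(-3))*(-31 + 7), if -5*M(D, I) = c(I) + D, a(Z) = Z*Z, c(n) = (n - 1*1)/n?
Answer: 568/15 ≈ 37.867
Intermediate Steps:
c(n) = (-1 + n)/n (c(n) = (n - 1)/n = (-1 + n)/n)
a(Z) = Z²
M(D, I) = -D/5 - (-1 + I)/(5*I) (M(D, I) = -((-1 + I)/I + D)/5 = -(D + (-1 + I)/I)/5 = -D/5 - (-1 + I)/(5*I))
M(7, a(-3))*(-31 + 7) = ((1 - 1*(-3)² - 1*7*(-3)²)/(5*((-3)²)))*(-31 + 7) = ((⅕)*(1 - 1*9 - 1*7*9)/9)*(-24) = ((⅕)*(⅑)*(1 - 9 - 63))*(-24) = ((⅕)*(⅑)*(-71))*(-24) = -71/45*(-24) = 568/15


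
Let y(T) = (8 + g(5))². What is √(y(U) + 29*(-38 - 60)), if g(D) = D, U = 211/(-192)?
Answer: 9*I*√33 ≈ 51.701*I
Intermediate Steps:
U = -211/192 (U = 211*(-1/192) = -211/192 ≈ -1.0990)
y(T) = 169 (y(T) = (8 + 5)² = 13² = 169)
√(y(U) + 29*(-38 - 60)) = √(169 + 29*(-38 - 60)) = √(169 + 29*(-98)) = √(169 - 2842) = √(-2673) = 9*I*√33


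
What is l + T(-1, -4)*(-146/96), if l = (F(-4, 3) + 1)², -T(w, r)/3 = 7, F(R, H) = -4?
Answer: 655/16 ≈ 40.938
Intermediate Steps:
T(w, r) = -21 (T(w, r) = -3*7 = -21)
l = 9 (l = (-4 + 1)² = (-3)² = 9)
l + T(-1, -4)*(-146/96) = 9 - (-3066)/96 = 9 - 21*(-73/48) = 9 + 511/16 = 655/16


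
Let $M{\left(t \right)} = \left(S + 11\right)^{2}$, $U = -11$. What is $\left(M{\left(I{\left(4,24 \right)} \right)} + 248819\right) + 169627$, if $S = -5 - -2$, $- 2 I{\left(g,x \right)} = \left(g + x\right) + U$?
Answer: $418510$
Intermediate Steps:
$I{\left(g,x \right)} = \frac{11}{2} - \frac{g}{2} - \frac{x}{2}$ ($I{\left(g,x \right)} = - \frac{\left(g + x\right) - 11}{2} = - \frac{-11 + g + x}{2} = \frac{11}{2} - \frac{g}{2} - \frac{x}{2}$)
$S = -3$ ($S = -5 + 2 = -3$)
$M{\left(t \right)} = 64$ ($M{\left(t \right)} = \left(-3 + 11\right)^{2} = 8^{2} = 64$)
$\left(M{\left(I{\left(4,24 \right)} \right)} + 248819\right) + 169627 = \left(64 + 248819\right) + 169627 = 248883 + 169627 = 418510$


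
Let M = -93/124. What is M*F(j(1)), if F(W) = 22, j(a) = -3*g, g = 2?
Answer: -33/2 ≈ -16.500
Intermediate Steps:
j(a) = -6 (j(a) = -3*2 = -6)
M = -3/4 (M = -93*1/124 = -3/4 ≈ -0.75000)
M*F(j(1)) = -3/4*22 = -33/2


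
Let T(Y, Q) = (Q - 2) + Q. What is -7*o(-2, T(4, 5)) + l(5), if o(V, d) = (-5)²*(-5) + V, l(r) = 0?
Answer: 889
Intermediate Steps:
T(Y, Q) = -2 + 2*Q (T(Y, Q) = (-2 + Q) + Q = -2 + 2*Q)
o(V, d) = -125 + V (o(V, d) = 25*(-5) + V = -125 + V)
-7*o(-2, T(4, 5)) + l(5) = -7*(-125 - 2) + 0 = -7*(-127) + 0 = 889 + 0 = 889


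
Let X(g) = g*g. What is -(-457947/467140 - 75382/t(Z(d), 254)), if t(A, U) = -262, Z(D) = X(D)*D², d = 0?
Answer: -17546982683/61195340 ≈ -286.74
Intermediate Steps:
X(g) = g²
Z(D) = D⁴ (Z(D) = D²*D² = D⁴)
-(-457947/467140 - 75382/t(Z(d), 254)) = -(-457947/467140 - 75382/(-262)) = -(-457947*1/467140 - 75382*(-1/262)) = -(-457947/467140 + 37691/131) = -1*17546982683/61195340 = -17546982683/61195340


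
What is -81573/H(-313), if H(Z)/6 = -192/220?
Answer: 1495505/96 ≈ 15578.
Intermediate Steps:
H(Z) = -288/55 (H(Z) = 6*(-192/220) = 6*(-192*1/220) = 6*(-48/55) = -288/55)
-81573/H(-313) = -81573/(-288/55) = -81573*(-55/288) = 1495505/96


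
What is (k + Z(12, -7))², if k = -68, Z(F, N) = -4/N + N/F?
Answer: 32638369/7056 ≈ 4625.6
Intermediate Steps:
(k + Z(12, -7))² = (-68 + (-4/(-7) - 7/12))² = (-68 + (-4*(-⅐) - 7*1/12))² = (-68 + (4/7 - 7/12))² = (-68 - 1/84)² = (-5713/84)² = 32638369/7056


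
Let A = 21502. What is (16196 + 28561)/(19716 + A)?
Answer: 44757/41218 ≈ 1.0859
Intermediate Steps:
(16196 + 28561)/(19716 + A) = (16196 + 28561)/(19716 + 21502) = 44757/41218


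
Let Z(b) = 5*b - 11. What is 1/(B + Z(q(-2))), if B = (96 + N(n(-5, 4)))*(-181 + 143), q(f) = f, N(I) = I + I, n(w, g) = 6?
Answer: -1/4125 ≈ -0.00024242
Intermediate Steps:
N(I) = 2*I
B = -4104 (B = (96 + 2*6)*(-181 + 143) = (96 + 12)*(-38) = 108*(-38) = -4104)
Z(b) = -11 + 5*b
1/(B + Z(q(-2))) = 1/(-4104 + (-11 + 5*(-2))) = 1/(-4104 + (-11 - 10)) = 1/(-4104 - 21) = 1/(-4125) = -1/4125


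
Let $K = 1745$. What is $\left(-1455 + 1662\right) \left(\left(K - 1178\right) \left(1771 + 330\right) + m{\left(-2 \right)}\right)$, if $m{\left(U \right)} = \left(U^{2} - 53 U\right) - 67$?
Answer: $246601170$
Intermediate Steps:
$m{\left(U \right)} = -67 + U^{2} - 53 U$
$\left(-1455 + 1662\right) \left(\left(K - 1178\right) \left(1771 + 330\right) + m{\left(-2 \right)}\right) = \left(-1455 + 1662\right) \left(\left(1745 - 1178\right) \left(1771 + 330\right) - \left(-39 - 4\right)\right) = 207 \left(567 \cdot 2101 + \left(-67 + 4 + 106\right)\right) = 207 \left(1191267 + 43\right) = 207 \cdot 1191310 = 246601170$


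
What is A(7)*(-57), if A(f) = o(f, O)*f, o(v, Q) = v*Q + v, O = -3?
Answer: 5586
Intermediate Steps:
o(v, Q) = v + Q*v (o(v, Q) = Q*v + v = v + Q*v)
A(f) = -2*f² (A(f) = (f*(1 - 3))*f = (f*(-2))*f = (-2*f)*f = -2*f²)
A(7)*(-57) = -2*7²*(-57) = -2*49*(-57) = -98*(-57) = 5586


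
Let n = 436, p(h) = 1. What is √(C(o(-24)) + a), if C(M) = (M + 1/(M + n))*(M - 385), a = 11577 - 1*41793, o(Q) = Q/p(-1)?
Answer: I*√865736527/206 ≈ 142.83*I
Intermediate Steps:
o(Q) = Q (o(Q) = Q/1 = Q*1 = Q)
a = -30216 (a = 11577 - 41793 = -30216)
C(M) = (-385 + M)*(M + 1/(436 + M)) (C(M) = (M + 1/(M + 436))*(M - 385) = (M + 1/(436 + M))*(-385 + M) = (-385 + M)*(M + 1/(436 + M)))
√(C(o(-24)) + a) = √((-385 + (-24)³ - 167859*(-24) + 51*(-24)²)/(436 - 24) - 30216) = √((-385 - 13824 + 4028616 + 51*576)/412 - 30216) = √((-385 - 13824 + 4028616 + 29376)/412 - 30216) = √((1/412)*4043783 - 30216) = √(4043783/412 - 30216) = √(-8405209/412) = I*√865736527/206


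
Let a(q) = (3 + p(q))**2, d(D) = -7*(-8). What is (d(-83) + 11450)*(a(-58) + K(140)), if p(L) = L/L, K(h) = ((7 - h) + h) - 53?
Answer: -345180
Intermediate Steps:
K(h) = -46 (K(h) = 7 - 53 = -46)
p(L) = 1
d(D) = 56
a(q) = 16 (a(q) = (3 + 1)**2 = 4**2 = 16)
(d(-83) + 11450)*(a(-58) + K(140)) = (56 + 11450)*(16 - 46) = 11506*(-30) = -345180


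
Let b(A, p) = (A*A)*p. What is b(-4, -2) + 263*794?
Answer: 208790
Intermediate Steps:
b(A, p) = p*A² (b(A, p) = A²*p = p*A²)
b(-4, -2) + 263*794 = -2*(-4)² + 263*794 = -2*16 + 208822 = -32 + 208822 = 208790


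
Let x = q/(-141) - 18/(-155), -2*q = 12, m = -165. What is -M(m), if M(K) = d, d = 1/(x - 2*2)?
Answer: 7285/27984 ≈ 0.26033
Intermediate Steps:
q = -6 (q = -1/2*12 = -6)
x = 1156/7285 (x = -6/(-141) - 18/(-155) = -6*(-1/141) - 18*(-1/155) = 2/47 + 18/155 = 1156/7285 ≈ 0.15868)
d = -7285/27984 (d = 1/(1156/7285 - 2*2) = 1/(1156/7285 - 4) = 1/(-27984/7285) = -7285/27984 ≈ -0.26033)
M(K) = -7285/27984
-M(m) = -1*(-7285/27984) = 7285/27984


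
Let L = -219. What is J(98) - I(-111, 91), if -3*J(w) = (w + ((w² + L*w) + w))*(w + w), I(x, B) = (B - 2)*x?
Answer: 2315389/3 ≈ 7.7180e+5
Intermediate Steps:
I(x, B) = x*(-2 + B) (I(x, B) = (-2 + B)*x = x*(-2 + B))
J(w) = -2*w*(w² - 217*w)/3 (J(w) = -(w + ((w² - 219*w) + w))*(w + w)/3 = -(w + (w² - 218*w))*2*w/3 = -(w² - 217*w)*2*w/3 = -2*w*(w² - 217*w)/3)
J(98) - I(-111, 91) = (⅔)*98²*(217 - 1*98) - (-111)*(-2 + 91) = (⅔)*9604*(217 - 98) - (-111)*89 = (⅔)*9604*119 - 1*(-9879) = 2285752/3 + 9879 = 2315389/3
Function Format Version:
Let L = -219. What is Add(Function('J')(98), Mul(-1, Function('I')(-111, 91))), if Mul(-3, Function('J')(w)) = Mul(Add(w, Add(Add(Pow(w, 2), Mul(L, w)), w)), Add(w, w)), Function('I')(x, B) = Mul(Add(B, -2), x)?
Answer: Rational(2315389, 3) ≈ 7.7180e+5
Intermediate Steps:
Function('I')(x, B) = Mul(x, Add(-2, B)) (Function('I')(x, B) = Mul(Add(-2, B), x) = Mul(x, Add(-2, B)))
Function('J')(w) = Mul(Rational(-2, 3), w, Add(Pow(w, 2), Mul(-217, w))) (Function('J')(w) = Mul(Rational(-1, 3), Mul(Add(w, Add(Add(Pow(w, 2), Mul(-219, w)), w)), Add(w, w))) = Mul(Rational(-1, 3), Mul(Add(w, Add(Pow(w, 2), Mul(-218, w))), Mul(2, w))) = Mul(Rational(-1, 3), Mul(Add(Pow(w, 2), Mul(-217, w)), Mul(2, w))) = Mul(Rational(-1, 3), Mul(2, w, Add(Pow(w, 2), Mul(-217, w)))) = Mul(Rational(-2, 3), w, Add(Pow(w, 2), Mul(-217, w))))
Add(Function('J')(98), Mul(-1, Function('I')(-111, 91))) = Add(Mul(Rational(2, 3), Pow(98, 2), Add(217, Mul(-1, 98))), Mul(-1, Mul(-111, Add(-2, 91)))) = Add(Mul(Rational(2, 3), 9604, Add(217, -98)), Mul(-1, Mul(-111, 89))) = Add(Mul(Rational(2, 3), 9604, 119), Mul(-1, -9879)) = Add(Rational(2285752, 3), 9879) = Rational(2315389, 3)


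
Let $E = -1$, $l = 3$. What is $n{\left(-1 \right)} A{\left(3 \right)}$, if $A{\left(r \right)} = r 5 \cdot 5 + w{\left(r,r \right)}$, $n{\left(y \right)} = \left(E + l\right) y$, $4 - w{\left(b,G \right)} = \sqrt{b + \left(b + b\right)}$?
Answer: $-152$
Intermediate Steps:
$w{\left(b,G \right)} = 4 - \sqrt{3} \sqrt{b}$ ($w{\left(b,G \right)} = 4 - \sqrt{b + \left(b + b\right)} = 4 - \sqrt{b + 2 b} = 4 - \sqrt{3 b} = 4 - \sqrt{3} \sqrt{b}$)
$n{\left(y \right)} = 2 y$ ($n{\left(y \right)} = \left(-1 + 3\right) y = 2 y$)
$A{\left(r \right)} = 4 + 25 r - \sqrt{3} \sqrt{r}$ ($A{\left(r \right)} = r 5 \cdot 5 - \left(-4 + \sqrt{3} \sqrt{r}\right) = 5 r 5 - \left(-4 + \sqrt{3} \sqrt{r}\right) = 25 r - \left(-4 + \sqrt{3} \sqrt{r}\right) = 4 + 25 r - \sqrt{3} \sqrt{r}$)
$n{\left(-1 \right)} A{\left(3 \right)} = 2 \left(-1\right) \left(4 + 25 \cdot 3 - \sqrt{3} \sqrt{3}\right) = - 2 \left(4 + 75 - 3\right) = \left(-2\right) 76 = -152$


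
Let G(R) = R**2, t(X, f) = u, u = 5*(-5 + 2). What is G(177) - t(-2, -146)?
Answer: 31344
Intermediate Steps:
u = -15 (u = 5*(-3) = -15)
t(X, f) = -15
G(177) - t(-2, -146) = 177**2 - 1*(-15) = 31329 + 15 = 31344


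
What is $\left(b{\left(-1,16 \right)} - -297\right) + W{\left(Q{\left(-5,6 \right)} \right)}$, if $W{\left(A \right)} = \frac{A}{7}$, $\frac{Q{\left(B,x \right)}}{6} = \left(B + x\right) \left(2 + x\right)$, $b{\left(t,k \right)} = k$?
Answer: $\frac{2239}{7} \approx 319.86$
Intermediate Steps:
$Q{\left(B,x \right)} = 6 \left(2 + x\right) \left(B + x\right)$ ($Q{\left(B,x \right)} = 6 \left(B + x\right) \left(2 + x\right) = 6 \left(2 + x\right) \left(B + x\right)$)
$W{\left(A \right)} = \frac{A}{7}$ ($W{\left(A \right)} = A \frac{1}{7} = \frac{A}{7}$)
$\left(b{\left(-1,16 \right)} - -297\right) + W{\left(Q{\left(-5,6 \right)} \right)} = \left(16 - -297\right) + \frac{6 \cdot 6^{2} + 12 \left(-5\right) + 12 \cdot 6 + 6 \left(-5\right) 6}{7} = \left(16 + 297\right) + \frac{6 \cdot 36 - 60 + 72 - 180}{7} = 313 + \frac{216 - 60 + 72 - 180}{7} = 313 + \frac{1}{7} \cdot 48 = 313 + \frac{48}{7} = \frac{2239}{7}$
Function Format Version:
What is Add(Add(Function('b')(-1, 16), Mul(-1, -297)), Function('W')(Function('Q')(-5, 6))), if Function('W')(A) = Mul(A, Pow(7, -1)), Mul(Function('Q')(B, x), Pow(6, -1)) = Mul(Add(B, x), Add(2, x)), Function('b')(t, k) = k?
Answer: Rational(2239, 7) ≈ 319.86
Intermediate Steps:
Function('Q')(B, x) = Mul(6, Add(2, x), Add(B, x)) (Function('Q')(B, x) = Mul(6, Mul(Add(B, x), Add(2, x))) = Mul(6, Mul(Add(2, x), Add(B, x))) = Mul(6, Add(2, x), Add(B, x)))
Function('W')(A) = Mul(Rational(1, 7), A) (Function('W')(A) = Mul(A, Rational(1, 7)) = Mul(Rational(1, 7), A))
Add(Add(Function('b')(-1, 16), Mul(-1, -297)), Function('W')(Function('Q')(-5, 6))) = Add(Add(16, Mul(-1, -297)), Mul(Rational(1, 7), Add(Mul(6, Pow(6, 2)), Mul(12, -5), Mul(12, 6), Mul(6, -5, 6)))) = Add(Add(16, 297), Mul(Rational(1, 7), Add(Mul(6, 36), -60, 72, -180))) = Add(313, Mul(Rational(1, 7), Add(216, -60, 72, -180))) = Add(313, Mul(Rational(1, 7), 48)) = Add(313, Rational(48, 7)) = Rational(2239, 7)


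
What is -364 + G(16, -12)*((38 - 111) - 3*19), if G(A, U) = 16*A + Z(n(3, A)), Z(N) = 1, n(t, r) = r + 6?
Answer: -33774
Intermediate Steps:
n(t, r) = 6 + r
G(A, U) = 1 + 16*A (G(A, U) = 16*A + 1 = 1 + 16*A)
-364 + G(16, -12)*((38 - 111) - 3*19) = -364 + (1 + 16*16)*((38 - 111) - 3*19) = -364 + (1 + 256)*(-73 - 57) = -364 + 257*(-130) = -364 - 33410 = -33774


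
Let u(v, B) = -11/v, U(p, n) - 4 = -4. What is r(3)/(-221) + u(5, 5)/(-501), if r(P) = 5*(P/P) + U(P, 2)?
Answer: -10094/553605 ≈ -0.018233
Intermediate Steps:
U(p, n) = 0 (U(p, n) = 4 - 4 = 0)
r(P) = 5 (r(P) = 5*(P/P) + 0 = 5*1 + 0 = 5 + 0 = 5)
r(3)/(-221) + u(5, 5)/(-501) = 5/(-221) - 11/5/(-501) = 5*(-1/221) - 11*⅕*(-1/501) = -5/221 - 11/5*(-1/501) = -5/221 + 11/2505 = -10094/553605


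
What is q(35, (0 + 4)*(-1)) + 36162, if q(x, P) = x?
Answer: 36197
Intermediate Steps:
q(35, (0 + 4)*(-1)) + 36162 = 35 + 36162 = 36197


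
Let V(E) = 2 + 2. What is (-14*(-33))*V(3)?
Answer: 1848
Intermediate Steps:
V(E) = 4
(-14*(-33))*V(3) = -14*(-33)*4 = 462*4 = 1848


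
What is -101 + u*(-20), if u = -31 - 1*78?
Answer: 2079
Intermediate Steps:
u = -109 (u = -31 - 78 = -109)
-101 + u*(-20) = -101 - 109*(-20) = -101 + 2180 = 2079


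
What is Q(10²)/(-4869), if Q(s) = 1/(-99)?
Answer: 1/482031 ≈ 2.0746e-6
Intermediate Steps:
Q(s) = -1/99
Q(10²)/(-4869) = -1/99/(-4869) = -1/99*(-1/4869) = 1/482031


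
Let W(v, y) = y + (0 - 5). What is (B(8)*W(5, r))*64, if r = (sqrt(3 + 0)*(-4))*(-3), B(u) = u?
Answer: -2560 + 6144*sqrt(3) ≈ 8081.7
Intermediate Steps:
r = 12*sqrt(3) (r = (sqrt(3)*(-4))*(-3) = -4*sqrt(3)*(-3) = 12*sqrt(3) ≈ 20.785)
W(v, y) = -5 + y (W(v, y) = y - 5 = -5 + y)
(B(8)*W(5, r))*64 = (8*(-5 + 12*sqrt(3)))*64 = (-40 + 96*sqrt(3))*64 = -2560 + 6144*sqrt(3)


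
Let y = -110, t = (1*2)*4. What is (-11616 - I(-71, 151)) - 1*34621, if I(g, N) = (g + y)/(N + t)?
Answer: -7351502/159 ≈ -46236.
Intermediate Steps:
t = 8 (t = 2*4 = 8)
I(g, N) = (-110 + g)/(8 + N) (I(g, N) = (g - 110)/(N + 8) = (-110 + g)/(8 + N))
(-11616 - I(-71, 151)) - 1*34621 = (-11616 - (-110 - 71)/(8 + 151)) - 1*34621 = (-11616 - (-181)/159) - 34621 = (-11616 - 1*(-181/159)) - 34621 = (-11616 + 181/159) - 34621 = -1846763/159 - 34621 = -7351502/159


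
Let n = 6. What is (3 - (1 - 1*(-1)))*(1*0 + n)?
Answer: 6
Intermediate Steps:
(3 - (1 - 1*(-1)))*(1*0 + n) = (3 - (1 - 1*(-1)))*(1*0 + 6) = (3 - (1 + 1))*(0 + 6) = (3 - 1*2)*6 = (3 - 2)*6 = 1*6 = 6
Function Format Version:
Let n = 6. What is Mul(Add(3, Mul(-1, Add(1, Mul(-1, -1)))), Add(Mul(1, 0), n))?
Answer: 6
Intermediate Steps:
Mul(Add(3, Mul(-1, Add(1, Mul(-1, -1)))), Add(Mul(1, 0), n)) = Mul(Add(3, Mul(-1, Add(1, Mul(-1, -1)))), Add(Mul(1, 0), 6)) = Mul(Add(3, Mul(-1, Add(1, 1))), Add(0, 6)) = Mul(Add(3, Mul(-1, 2)), 6) = Mul(Add(3, -2), 6) = Mul(1, 6) = 6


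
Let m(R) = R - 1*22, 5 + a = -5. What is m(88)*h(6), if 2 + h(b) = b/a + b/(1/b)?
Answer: 11022/5 ≈ 2204.4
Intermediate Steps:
a = -10 (a = -5 - 5 = -10)
m(R) = -22 + R (m(R) = R - 22 = -22 + R)
h(b) = -2 + b² - b/10 (h(b) = -2 + (b/(-10) + b/(1/b)) = -2 + (b*(-⅒) + b*b) = -2 + (-b/10 + b²) = -2 + (b² - b/10) = -2 + b² - b/10)
m(88)*h(6) = (-22 + 88)*(-2 + 6² - ⅒*6) = 66*(-2 + 36 - ⅗) = 66*(167/5) = 11022/5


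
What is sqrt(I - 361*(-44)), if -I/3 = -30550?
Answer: sqrt(107534) ≈ 327.92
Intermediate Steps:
I = 91650 (I = -3*(-30550) = 91650)
sqrt(I - 361*(-44)) = sqrt(91650 - 361*(-44)) = sqrt(91650 + 15884) = sqrt(107534)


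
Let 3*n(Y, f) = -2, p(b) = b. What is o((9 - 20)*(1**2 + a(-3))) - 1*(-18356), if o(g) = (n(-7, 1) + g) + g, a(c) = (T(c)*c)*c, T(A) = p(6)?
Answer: 51436/3 ≈ 17145.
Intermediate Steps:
T(A) = 6
n(Y, f) = -2/3 (n(Y, f) = (1/3)*(-2) = -2/3)
a(c) = 6*c**2 (a(c) = (6*c)*c = 6*c**2)
o(g) = -2/3 + 2*g (o(g) = (-2/3 + g) + g = -2/3 + 2*g)
o((9 - 20)*(1**2 + a(-3))) - 1*(-18356) = (-2/3 + 2*((9 - 20)*(1**2 + 6*(-3)**2))) - 1*(-18356) = (-2/3 + 2*(-11*(1 + 6*9))) + 18356 = (-2/3 + 2*(-11*(1 + 54))) + 18356 = (-2/3 + 2*(-11*55)) + 18356 = (-2/3 + 2*(-605)) + 18356 = (-2/3 - 1210) + 18356 = -3632/3 + 18356 = 51436/3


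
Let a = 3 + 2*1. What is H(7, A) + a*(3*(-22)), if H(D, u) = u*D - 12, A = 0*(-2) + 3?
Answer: -321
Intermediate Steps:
A = 3 (A = 0 + 3 = 3)
H(D, u) = -12 + D*u (H(D, u) = D*u - 12 = -12 + D*u)
a = 5 (a = 3 + 2 = 5)
H(7, A) + a*(3*(-22)) = (-12 + 7*3) + 5*(3*(-22)) = (-12 + 21) + 5*(-66) = 9 - 330 = -321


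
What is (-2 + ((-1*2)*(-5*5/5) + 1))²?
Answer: 81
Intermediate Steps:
(-2 + ((-1*2)*(-5*5/5) + 1))² = (-2 + (-(-50)/5 + 1))² = (-2 + (-2*(-5) + 1))² = (-2 + (10 + 1))² = (-2 + 11)² = 9² = 81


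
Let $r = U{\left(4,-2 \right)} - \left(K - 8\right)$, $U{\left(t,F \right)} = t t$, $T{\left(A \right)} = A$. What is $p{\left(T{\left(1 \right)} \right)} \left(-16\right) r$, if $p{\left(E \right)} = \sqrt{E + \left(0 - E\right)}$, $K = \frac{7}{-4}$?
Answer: $0$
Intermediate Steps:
$K = - \frac{7}{4}$ ($K = 7 \left(- \frac{1}{4}\right) = - \frac{7}{4} \approx -1.75$)
$p{\left(E \right)} = 0$ ($p{\left(E \right)} = \sqrt{E - E} = \sqrt{0} = 0$)
$U{\left(t,F \right)} = t^{2}$
$r = \frac{103}{4}$ ($r = 4^{2} - \left(- \frac{7}{4} - 8\right) = 16 - - \frac{39}{4} = 16 + \frac{39}{4} = \frac{103}{4} \approx 25.75$)
$p{\left(T{\left(1 \right)} \right)} \left(-16\right) r = 0 \left(-16\right) \frac{103}{4} = 0 \cdot \frac{103}{4} = 0$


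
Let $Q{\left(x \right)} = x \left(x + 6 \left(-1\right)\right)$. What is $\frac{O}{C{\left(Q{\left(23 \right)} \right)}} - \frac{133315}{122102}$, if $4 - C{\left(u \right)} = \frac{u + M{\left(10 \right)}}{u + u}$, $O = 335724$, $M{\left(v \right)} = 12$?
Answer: $\frac{32055827901761}{332727950} \approx 96343.0$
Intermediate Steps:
$Q{\left(x \right)} = x \left(-6 + x\right)$ ($Q{\left(x \right)} = x \left(x - 6\right) = x \left(-6 + x\right)$)
$C{\left(u \right)} = 4 - \frac{12 + u}{2 u}$ ($C{\left(u \right)} = 4 - \frac{u + 12}{u + u} = 4 - \frac{12 + u}{2 u}$)
$\frac{O}{C{\left(Q{\left(23 \right)} \right)}} - \frac{133315}{122102} = \frac{335724}{\frac{7}{2} - \frac{6}{23 \left(-6 + 23\right)}} - \frac{133315}{122102} = \frac{335724}{\frac{7}{2} - \frac{6}{23 \cdot 17}} - \frac{133315}{122102} = \frac{335724}{\frac{7}{2} - \frac{6}{391}} - \frac{133315}{122102} = \frac{335724}{\frac{2725}{782}} - \frac{133315}{122102} = 335724 \cdot \frac{782}{2725} - \frac{133315}{122102} = \frac{262536168}{2725} - \frac{133315}{122102} = \frac{32055827901761}{332727950}$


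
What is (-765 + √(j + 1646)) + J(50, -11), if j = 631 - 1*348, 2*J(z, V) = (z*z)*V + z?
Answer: -14490 + √1929 ≈ -14446.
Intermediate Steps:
J(z, V) = z/2 + V*z²/2 (J(z, V) = ((z*z)*V + z)/2 = (z²*V + z)/2 = (V*z² + z)/2 = (z + V*z²)/2 = z/2 + V*z²/2)
j = 283 (j = 631 - 348 = 283)
(-765 + √(j + 1646)) + J(50, -11) = (-765 + √(283 + 1646)) + (½)*50*(1 - 11*50) = (-765 + √1929) + (½)*50*(1 - 550) = (-765 + √1929) + (½)*50*(-549) = (-765 + √1929) - 13725 = -14490 + √1929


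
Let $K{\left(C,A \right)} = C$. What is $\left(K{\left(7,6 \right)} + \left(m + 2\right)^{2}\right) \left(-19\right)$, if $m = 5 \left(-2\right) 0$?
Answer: $-209$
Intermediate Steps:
$m = 0$ ($m = \left(-10\right) 0 = 0$)
$\left(K{\left(7,6 \right)} + \left(m + 2\right)^{2}\right) \left(-19\right) = \left(7 + \left(0 + 2\right)^{2}\right) \left(-19\right) = \left(7 + 2^{2}\right) \left(-19\right) = \left(7 + 4\right) \left(-19\right) = 11 \left(-19\right) = -209$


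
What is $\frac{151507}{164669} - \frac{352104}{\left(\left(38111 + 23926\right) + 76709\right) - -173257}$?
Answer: $- \frac{3569991685}{17125740669} \approx -0.20846$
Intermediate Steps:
$\frac{151507}{164669} - \frac{352104}{\left(\left(38111 + 23926\right) + 76709\right) - -173257} = 151507 \cdot \frac{1}{164669} - \frac{352104}{\left(62037 + 76709\right) + 173257} = \frac{151507}{164669} - \frac{352104}{138746 + 173257} = \frac{151507}{164669} - \frac{352104}{312003} = \frac{151507}{164669} - \frac{117368}{104001} = - \frac{3569991685}{17125740669}$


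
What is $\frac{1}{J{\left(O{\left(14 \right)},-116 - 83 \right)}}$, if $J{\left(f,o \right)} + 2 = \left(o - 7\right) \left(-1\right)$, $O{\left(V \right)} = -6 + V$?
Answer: $\frac{1}{204} \approx 0.004902$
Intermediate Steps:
$J{\left(f,o \right)} = 5 - o$ ($J{\left(f,o \right)} = -2 + \left(o - 7\right) \left(-1\right) = -2 + \left(-7 + o\right) \left(-1\right) = -2 - \left(-7 + o\right) = 5 - o$)
$\frac{1}{J{\left(O{\left(14 \right)},-116 - 83 \right)}} = \frac{1}{5 - \left(-116 - 83\right)} = \frac{1}{5 - -199} = \frac{1}{5 + 199} = \frac{1}{204}$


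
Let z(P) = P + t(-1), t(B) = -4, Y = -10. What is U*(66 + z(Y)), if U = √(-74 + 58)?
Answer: 208*I ≈ 208.0*I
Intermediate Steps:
z(P) = -4 + P (z(P) = P - 4 = -4 + P)
U = 4*I (U = √(-16) = 4*I ≈ 4.0*I)
U*(66 + z(Y)) = (4*I)*(66 + (-4 - 10)) = (4*I)*(66 - 14) = (4*I)*52 = 208*I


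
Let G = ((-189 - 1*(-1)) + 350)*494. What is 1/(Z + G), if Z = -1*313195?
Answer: -1/233167 ≈ -4.2888e-6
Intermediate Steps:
Z = -313195
G = 80028 (G = ((-189 + 1) + 350)*494 = (-188 + 350)*494 = 162*494 = 80028)
1/(Z + G) = 1/(-313195 + 80028) = 1/(-233167) = -1/233167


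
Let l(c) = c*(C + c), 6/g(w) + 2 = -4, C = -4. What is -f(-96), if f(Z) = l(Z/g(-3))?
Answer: -8832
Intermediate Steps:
g(w) = -1 (g(w) = 6/(-2 - 4) = 6/(-6) = 6*(-1/6) = -1)
l(c) = c*(-4 + c)
f(Z) = -Z*(-4 - Z) (f(Z) = (Z/(-1))*(-4 + Z/(-1)) = (Z*(-1))*(-4 + Z*(-1)) = (-Z)*(-4 - Z) = -Z*(-4 - Z))
-f(-96) = -(-96)*(4 - 96) = -(-96)*(-92) = -1*8832 = -8832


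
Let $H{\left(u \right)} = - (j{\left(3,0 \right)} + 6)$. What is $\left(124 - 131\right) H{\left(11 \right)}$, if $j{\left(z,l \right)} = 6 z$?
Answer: $168$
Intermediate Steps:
$H{\left(u \right)} = -24$ ($H{\left(u \right)} = - (6 \cdot 3 + 6) = - (18 + 6) = \left(-1\right) 24 = -24$)
$\left(124 - 131\right) H{\left(11 \right)} = \left(124 - 131\right) \left(-24\right) = \left(-7\right) \left(-24\right) = 168$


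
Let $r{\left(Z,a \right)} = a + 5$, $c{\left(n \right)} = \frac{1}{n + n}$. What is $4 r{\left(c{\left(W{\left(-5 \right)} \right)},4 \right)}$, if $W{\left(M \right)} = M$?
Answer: $36$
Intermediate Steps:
$c{\left(n \right)} = \frac{1}{2 n}$
$r{\left(Z,a \right)} = 5 + a$
$4 r{\left(c{\left(W{\left(-5 \right)} \right)},4 \right)} = 4 \left(5 + 4\right) = 4 \cdot 9 = 36$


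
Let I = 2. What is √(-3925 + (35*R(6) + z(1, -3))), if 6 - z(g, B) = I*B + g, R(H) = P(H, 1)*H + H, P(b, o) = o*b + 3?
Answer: I*√1814 ≈ 42.591*I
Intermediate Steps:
P(b, o) = 3 + b*o (P(b, o) = b*o + 3 = 3 + b*o)
R(H) = H + H*(3 + H) (R(H) = (3 + H*1)*H + H = (3 + H)*H + H = H*(3 + H) + H = H + H*(3 + H))
z(g, B) = 6 - g - 2*B (z(g, B) = 6 - (2*B + g) = 6 - (g + 2*B) = 6 + (-g - 2*B) = 6 - g - 2*B)
√(-3925 + (35*R(6) + z(1, -3))) = √(-3925 + (35*(6*(4 + 6)) + (6 - 1*1 - 2*(-3)))) = √(-3925 + (35*(6*10) + (6 - 1 + 6))) = √(-3925 + (35*60 + 11)) = √(-3925 + (2100 + 11)) = √(-3925 + 2111) = √(-1814) = I*√1814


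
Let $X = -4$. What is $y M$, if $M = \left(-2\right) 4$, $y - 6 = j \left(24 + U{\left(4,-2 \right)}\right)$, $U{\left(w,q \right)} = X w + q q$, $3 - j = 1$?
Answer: $-240$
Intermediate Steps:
$j = 2$ ($j = 3 - 1 = 2$)
$U{\left(w,q \right)} = q^{2} - 4 w$ ($U{\left(w,q \right)} = - 4 w + q q = - 4 w + q^{2} = q^{2} - 4 w$)
$y = 30$ ($y = 6 + 2 \left(24 + \left(\left(-2\right)^{2} - 16\right)\right) = 6 + 2 \left(24 + \left(4 - 16\right)\right) = 6 + 2 \left(24 - 12\right) = 6 + 2 \cdot 12 = 6 + 24 = 30$)
$M = -8$
$y M = 30 \left(-8\right) = -240$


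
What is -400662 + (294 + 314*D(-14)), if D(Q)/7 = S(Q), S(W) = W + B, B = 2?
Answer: -426744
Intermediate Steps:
S(W) = 2 + W (S(W) = W + 2 = 2 + W)
D(Q) = 14 + 7*Q (D(Q) = 7*(2 + Q) = 14 + 7*Q)
-400662 + (294 + 314*D(-14)) = -400662 + (294 + 314*(14 + 7*(-14))) = -400662 + (294 + 314*(14 - 98)) = -400662 + (294 + 314*(-84)) = -400662 + (294 - 26376) = -400662 - 26082 = -426744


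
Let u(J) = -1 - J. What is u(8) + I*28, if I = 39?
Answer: 1083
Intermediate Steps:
u(8) + I*28 = (-1 - 1*8) + 39*28 = (-1 - 8) + 1092 = -9 + 1092 = 1083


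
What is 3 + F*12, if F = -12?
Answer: -141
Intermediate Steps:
3 + F*12 = 3 - 12*12 = 3 - 144 = -141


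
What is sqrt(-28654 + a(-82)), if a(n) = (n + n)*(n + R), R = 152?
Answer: I*sqrt(40134) ≈ 200.33*I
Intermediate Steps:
a(n) = 2*n*(152 + n) (a(n) = (n + n)*(n + 152) = (2*n)*(152 + n) = 2*n*(152 + n))
sqrt(-28654 + a(-82)) = sqrt(-28654 + 2*(-82)*(152 - 82)) = sqrt(-28654 + 2*(-82)*70) = sqrt(-28654 - 11480) = sqrt(-40134) = I*sqrt(40134)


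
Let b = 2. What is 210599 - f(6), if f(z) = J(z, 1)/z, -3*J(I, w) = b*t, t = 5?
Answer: 1895396/9 ≈ 2.1060e+5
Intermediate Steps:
J(I, w) = -10/3 (J(I, w) = -2*5/3 = -⅓*10 = -10/3)
f(z) = -10/(3*z)
210599 - f(6) = 210599 - (-10)/(3*6) = 210599 - 1*(-5/9) = 210599 + 5/9 = 1895396/9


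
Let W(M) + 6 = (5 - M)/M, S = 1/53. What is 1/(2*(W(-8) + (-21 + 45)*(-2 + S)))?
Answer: -212/23393 ≈ -0.0090625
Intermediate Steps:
S = 1/53 ≈ 0.018868
W(M) = -6 + (5 - M)/M
1/(2*(W(-8) + (-21 + 45)*(-2 + S))) = 1/(2*((-7 + 5/(-8)) + (-21 + 45)*(-2 + 1/53))) = 1/(2*((-7 + 5*(-⅛)) + 24*(-105/53))) = 1/(2*((-7 - 5/8) - 2520/53)) = 1/(2*(-61/8 - 2520/53)) = 1/(2*(-23393/424)) = 1/(-23393/212) = -212/23393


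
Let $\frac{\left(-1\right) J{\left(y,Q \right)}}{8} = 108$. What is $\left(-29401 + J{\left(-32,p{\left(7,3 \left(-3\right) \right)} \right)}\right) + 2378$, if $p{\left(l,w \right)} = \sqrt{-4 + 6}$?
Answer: $-27887$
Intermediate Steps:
$p{\left(l,w \right)} = \sqrt{2}$
$J{\left(y,Q \right)} = -864$ ($J{\left(y,Q \right)} = \left(-8\right) 108 = -864$)
$\left(-29401 + J{\left(-32,p{\left(7,3 \left(-3\right) \right)} \right)}\right) + 2378 = \left(-29401 - 864\right) + 2378 = -30265 + 2378 = -27887$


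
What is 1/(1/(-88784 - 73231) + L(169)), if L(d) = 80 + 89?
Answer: 162015/27380534 ≈ 0.0059172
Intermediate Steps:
L(d) = 169
1/(1/(-88784 - 73231) + L(169)) = 1/(1/(-88784 - 73231) + 169) = 1/(1/(-162015) + 169) = 1/(-1/162015 + 169) = 1/(27380534/162015) = 162015/27380534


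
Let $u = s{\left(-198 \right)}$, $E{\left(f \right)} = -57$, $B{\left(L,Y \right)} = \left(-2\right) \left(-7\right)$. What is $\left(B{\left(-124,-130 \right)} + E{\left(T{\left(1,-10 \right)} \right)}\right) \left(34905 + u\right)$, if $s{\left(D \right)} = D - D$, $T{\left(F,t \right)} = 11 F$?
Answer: $-1500915$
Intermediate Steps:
$B{\left(L,Y \right)} = 14$
$s{\left(D \right)} = 0$
$u = 0$
$\left(B{\left(-124,-130 \right)} + E{\left(T{\left(1,-10 \right)} \right)}\right) \left(34905 + u\right) = \left(14 - 57\right) \left(34905 + 0\right) = \left(-43\right) 34905 = -1500915$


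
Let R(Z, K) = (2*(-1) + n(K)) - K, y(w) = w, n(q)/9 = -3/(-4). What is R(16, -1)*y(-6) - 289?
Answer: -647/2 ≈ -323.50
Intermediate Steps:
n(q) = 27/4 (n(q) = 9*(-3/(-4)) = 9*(-3*(-1/4)) = 9*(3/4) = 27/4)
R(Z, K) = 19/4 - K (R(Z, K) = (2*(-1) + 27/4) - K = (-2 + 27/4) - K = 19/4 - K)
R(16, -1)*y(-6) - 289 = (19/4 - 1*(-1))*(-6) - 289 = (19/4 + 1)*(-6) - 289 = (23/4)*(-6) - 289 = -69/2 - 289 = -647/2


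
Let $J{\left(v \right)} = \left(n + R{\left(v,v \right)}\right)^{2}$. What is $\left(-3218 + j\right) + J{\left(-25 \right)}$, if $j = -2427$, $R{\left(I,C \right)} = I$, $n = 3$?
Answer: $-5161$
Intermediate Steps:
$J{\left(v \right)} = \left(3 + v\right)^{2}$
$\left(-3218 + j\right) + J{\left(-25 \right)} = \left(-3218 - 2427\right) + \left(3 - 25\right)^{2} = -5645 + \left(-22\right)^{2} = -5645 + 484 = -5161$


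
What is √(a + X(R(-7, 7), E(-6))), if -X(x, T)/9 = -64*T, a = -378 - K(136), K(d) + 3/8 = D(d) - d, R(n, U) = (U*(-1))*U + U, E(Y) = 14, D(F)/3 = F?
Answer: √118630/4 ≈ 86.107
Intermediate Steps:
D(F) = 3*F
R(n, U) = U - U² (R(n, U) = (-U)*U + U = -U² + U = U - U²)
K(d) = -3/8 + 2*d (K(d) = -3/8 + (3*d - d) = -3/8 + 2*d)
a = -5197/8 (a = -378 - (-3/8 + 2*136) = -378 - (-3/8 + 272) = -378 - 1*2173/8 = -378 - 2173/8 = -5197/8 ≈ -649.63)
X(x, T) = 576*T (X(x, T) = -(-576)*T = 576*T)
√(a + X(R(-7, 7), E(-6))) = √(-5197/8 + 576*14) = √(-5197/8 + 8064) = √(59315/8) = √118630/4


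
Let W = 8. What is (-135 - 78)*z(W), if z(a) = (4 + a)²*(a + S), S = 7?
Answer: -460080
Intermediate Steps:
z(a) = (4 + a)²*(7 + a) (z(a) = (4 + a)²*(a + 7) = (4 + a)²*(7 + a))
(-135 - 78)*z(W) = (-135 - 78)*((4 + 8)²*(7 + 8)) = -213*12²*15 = -30672*15 = -213*2160 = -460080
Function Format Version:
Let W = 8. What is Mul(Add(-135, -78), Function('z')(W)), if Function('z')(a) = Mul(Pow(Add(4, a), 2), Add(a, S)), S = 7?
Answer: -460080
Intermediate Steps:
Function('z')(a) = Mul(Pow(Add(4, a), 2), Add(7, a)) (Function('z')(a) = Mul(Pow(Add(4, a), 2), Add(a, 7)) = Mul(Pow(Add(4, a), 2), Add(7, a)))
Mul(Add(-135, -78), Function('z')(W)) = Mul(Add(-135, -78), Mul(Pow(Add(4, 8), 2), Add(7, 8))) = Mul(-213, Mul(Pow(12, 2), 15)) = Mul(-213, Mul(144, 15)) = Mul(-213, 2160) = -460080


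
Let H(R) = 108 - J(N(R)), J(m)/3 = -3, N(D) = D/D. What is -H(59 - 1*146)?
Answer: -117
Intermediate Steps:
N(D) = 1
J(m) = -9 (J(m) = 3*(-3) = -9)
H(R) = 117 (H(R) = 108 - 1*(-9) = 108 + 9 = 117)
-H(59 - 1*146) = -1*117 = -117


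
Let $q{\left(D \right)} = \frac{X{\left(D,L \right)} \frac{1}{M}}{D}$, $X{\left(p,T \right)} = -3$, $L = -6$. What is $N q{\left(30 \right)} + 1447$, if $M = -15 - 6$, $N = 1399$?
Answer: $\frac{305269}{210} \approx 1453.7$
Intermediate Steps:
$M = -21$ ($M = -15 - 6 = -21$)
$q{\left(D \right)} = \frac{1}{7 D}$ ($q{\left(D \right)} = \frac{\left(-3\right) \frac{1}{-21}}{D} = \frac{\left(-3\right) \left(- \frac{1}{21}\right)}{D} = \frac{1}{7 D}$)
$N q{\left(30 \right)} + 1447 = 1399 \frac{1}{7 \cdot 30} + 1447 = 1399 \cdot \frac{1}{7} \cdot \frac{1}{30} + 1447 = 1399 \cdot \frac{1}{210} + 1447 = \frac{1399}{210} + 1447 = \frac{305269}{210}$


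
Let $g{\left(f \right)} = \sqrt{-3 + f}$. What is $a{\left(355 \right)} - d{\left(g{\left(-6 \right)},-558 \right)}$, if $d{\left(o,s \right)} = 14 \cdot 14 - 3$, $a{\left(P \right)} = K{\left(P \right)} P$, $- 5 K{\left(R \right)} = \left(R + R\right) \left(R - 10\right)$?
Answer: $-17391643$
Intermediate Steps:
$K{\left(R \right)} = - \frac{2 R \left(-10 + R\right)}{5}$ ($K{\left(R \right)} = - \frac{\left(R + R\right) \left(R - 10\right)}{5} = - \frac{2 R \left(-10 + R\right)}{5}$)
$a{\left(P \right)} = \frac{2 P^{2} \left(10 - P\right)}{5}$ ($a{\left(P \right)} = \frac{2 P \left(10 - P\right)}{5} P = \frac{2 P^{2} \left(10 - P\right)}{5}$)
$d{\left(o,s \right)} = 193$ ($d{\left(o,s \right)} = 196 - 3 = 193$)
$a{\left(355 \right)} - d{\left(g{\left(-6 \right)},-558 \right)} = \frac{2 \cdot 355^{2} \left(10 - 355\right)}{5} - 193 = \frac{2}{5} \cdot 126025 \left(10 - 355\right) - 193 = \frac{2}{5} \cdot 126025 \left(-345\right) - 193 = -17391450 - 193 = -17391643$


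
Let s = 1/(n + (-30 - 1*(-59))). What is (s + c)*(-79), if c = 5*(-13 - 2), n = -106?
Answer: 456304/77 ≈ 5926.0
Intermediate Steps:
c = -75 (c = 5*(-15) = -75)
s = -1/77 (s = 1/(-106 + (-30 - 1*(-59))) = 1/(-106 + (-30 + 59)) = 1/(-106 + 29) = 1/(-77) = -1/77 ≈ -0.012987)
(s + c)*(-79) = (-1/77 - 75)*(-79) = -5776/77*(-79) = 456304/77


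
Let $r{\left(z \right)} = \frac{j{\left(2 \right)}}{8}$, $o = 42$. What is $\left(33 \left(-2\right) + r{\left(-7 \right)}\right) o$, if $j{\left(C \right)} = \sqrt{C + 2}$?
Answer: $- \frac{5523}{2} \approx -2761.5$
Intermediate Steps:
$j{\left(C \right)} = \sqrt{2 + C}$
$r{\left(z \right)} = \frac{1}{4}$ ($r{\left(z \right)} = \frac{\sqrt{2 + 2}}{8} = \sqrt{4} \cdot \frac{1}{8} = 2 \cdot \frac{1}{8} = \frac{1}{4}$)
$\left(33 \left(-2\right) + r{\left(-7 \right)}\right) o = \left(33 \left(-2\right) + \frac{1}{4}\right) 42 = \left(-66 + \frac{1}{4}\right) 42 = \left(- \frac{263}{4}\right) 42 = - \frac{5523}{2}$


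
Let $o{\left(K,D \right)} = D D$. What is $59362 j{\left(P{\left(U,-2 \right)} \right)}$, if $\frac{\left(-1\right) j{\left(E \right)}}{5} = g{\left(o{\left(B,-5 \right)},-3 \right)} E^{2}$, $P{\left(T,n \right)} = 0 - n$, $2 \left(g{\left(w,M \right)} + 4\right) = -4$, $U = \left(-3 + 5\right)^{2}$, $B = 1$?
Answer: $7123440$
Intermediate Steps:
$o{\left(K,D \right)} = D^{2}$
$U = 4$ ($U = 2^{2} = 4$)
$g{\left(w,M \right)} = -6$ ($g{\left(w,M \right)} = -4 + \frac{1}{2} \left(-4\right) = -4 - 2 = -6$)
$P{\left(T,n \right)} = - n$
$j{\left(E \right)} = 30 E^{2}$ ($j{\left(E \right)} = - 5 \left(- 6 E^{2}\right) = 30 E^{2}$)
$59362 j{\left(P{\left(U,-2 \right)} \right)} = 59362 \cdot 30 \left(\left(-1\right) \left(-2\right)\right)^{2} = 59362 \cdot 30 \cdot 2^{2} = 59362 \cdot 30 \cdot 4 = 59362 \cdot 120 = 7123440$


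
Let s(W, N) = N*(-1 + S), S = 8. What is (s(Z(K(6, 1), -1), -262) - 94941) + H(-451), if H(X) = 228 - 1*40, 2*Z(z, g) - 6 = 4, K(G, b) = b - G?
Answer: -96587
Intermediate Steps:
Z(z, g) = 5 (Z(z, g) = 3 + (½)*4 = 3 + 2 = 5)
s(W, N) = 7*N (s(W, N) = N*(-1 + 8) = N*7 = 7*N)
H(X) = 188 (H(X) = 228 - 40 = 188)
(s(Z(K(6, 1), -1), -262) - 94941) + H(-451) = (7*(-262) - 94941) + 188 = (-1834 - 94941) + 188 = -96775 + 188 = -96587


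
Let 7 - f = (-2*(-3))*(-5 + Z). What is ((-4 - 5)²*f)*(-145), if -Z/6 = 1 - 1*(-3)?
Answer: -2125845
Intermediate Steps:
Z = -24 (Z = -6*(1 - 1*(-3)) = -6*(1 + 3) = -6*4 = -24)
f = 181 (f = 7 - (-2*(-3))*(-5 - 24) = 7 - 6*(-29) = 7 - 1*(-174) = 7 + 174 = 181)
((-4 - 5)²*f)*(-145) = ((-4 - 5)²*181)*(-145) = ((-9)²*181)*(-145) = (81*181)*(-145) = 14661*(-145) = -2125845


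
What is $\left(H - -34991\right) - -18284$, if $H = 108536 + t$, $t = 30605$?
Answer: $192416$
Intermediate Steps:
$H = 139141$ ($H = 108536 + 30605 = 139141$)
$\left(H - -34991\right) - -18284 = \left(139141 - -34991\right) - -18284 = \left(139141 + 34991\right) + 18284 = 174132 + 18284 = 192416$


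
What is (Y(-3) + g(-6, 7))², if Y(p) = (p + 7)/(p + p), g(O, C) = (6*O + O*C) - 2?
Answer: 58564/9 ≈ 6507.1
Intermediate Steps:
g(O, C) = -2 + 6*O + C*O (g(O, C) = (6*O + C*O) - 2 = -2 + 6*O + C*O)
Y(p) = (7 + p)/(2*p) (Y(p) = (7 + p)/((2*p)) = (7 + p)*(1/(2*p)) = (7 + p)/(2*p))
(Y(-3) + g(-6, 7))² = ((½)*(7 - 3)/(-3) + (-2 + 6*(-6) + 7*(-6)))² = ((½)*(-⅓)*4 + (-2 - 36 - 42))² = (-⅔ - 80)² = (-242/3)² = 58564/9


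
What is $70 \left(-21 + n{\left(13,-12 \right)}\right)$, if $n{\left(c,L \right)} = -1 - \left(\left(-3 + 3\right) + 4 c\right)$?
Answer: $-5180$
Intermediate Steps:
$n{\left(c,L \right)} = -1 - 4 c$ ($n{\left(c,L \right)} = -1 - \left(0 + 4 c\right) = -1 - 4 c$)
$70 \left(-21 + n{\left(13,-12 \right)}\right) = 70 \left(-21 - 53\right) = 70 \left(-74\right) = -5180$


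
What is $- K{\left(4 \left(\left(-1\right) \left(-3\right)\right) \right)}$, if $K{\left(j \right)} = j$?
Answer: $-12$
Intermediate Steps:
$- K{\left(4 \left(\left(-1\right) \left(-3\right)\right) \right)} = - 4 \left(\left(-1\right) \left(-3\right)\right) = - 4 \cdot 3 = \left(-1\right) 12 = -12$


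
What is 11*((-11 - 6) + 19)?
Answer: 22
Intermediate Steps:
11*((-11 - 6) + 19) = 11*(-17 + 19) = 11*2 = 22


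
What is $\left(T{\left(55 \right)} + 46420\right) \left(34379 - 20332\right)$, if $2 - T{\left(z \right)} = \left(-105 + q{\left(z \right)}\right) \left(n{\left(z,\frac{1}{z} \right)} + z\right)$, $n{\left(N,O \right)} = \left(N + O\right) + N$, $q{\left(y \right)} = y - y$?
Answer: $895480926$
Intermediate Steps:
$q{\left(y \right)} = 0$
$n{\left(N,O \right)} = O + 2 N$
$T{\left(z \right)} = 2 + \frac{105}{z} + 315 z$ ($T{\left(z \right)} = 2 - \left(-105 + 0\right) \left(\left(\frac{1}{z} + 2 z\right) + z\right) = 2 - - 105 \left(\frac{1}{z} + 3 z\right) = 2 - \left(- 315 z - \frac{105}{z}\right) = 2 + \left(\frac{105}{z} + 315 z\right) = 2 + \frac{105}{z} + 315 z$)
$\left(T{\left(55 \right)} + 46420\right) \left(34379 - 20332\right) = \left(\left(2 + \frac{105}{55} + 315 \cdot 55\right) + 46420\right) \left(34379 - 20332\right) = \left(\left(2 + 105 \cdot \frac{1}{55} + 17325\right) + 46420\right) 14047 = \left(\left(2 + \frac{21}{11} + 17325\right) + 46420\right) 14047 = \left(\frac{190618}{11} + 46420\right) 14047 = \frac{701238}{11} \cdot 14047 = 895480926$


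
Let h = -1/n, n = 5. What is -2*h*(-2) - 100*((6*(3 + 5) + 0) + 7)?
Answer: -27504/5 ≈ -5500.8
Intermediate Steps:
h = -⅕ (h = -1/5 = -1*⅕ = -⅕ ≈ -0.20000)
-2*h*(-2) - 100*((6*(3 + 5) + 0) + 7) = -2*(-⅕)*(-2) - 100*((6*(3 + 5) + 0) + 7) = (⅖)*(-2) - 100*((6*8 + 0) + 7) = -⅘ - 100*((48 + 0) + 7) = -⅘ - 100*(48 + 7) = -⅘ - 100*55 = -⅘ - 5500 = -27504/5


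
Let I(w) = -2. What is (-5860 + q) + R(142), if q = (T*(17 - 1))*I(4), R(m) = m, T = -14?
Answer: -5270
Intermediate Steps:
q = 448 (q = -14*(17 - 1)*(-2) = -14*16*(-2) = -224*(-2) = 448)
(-5860 + q) + R(142) = (-5860 + 448) + 142 = -5412 + 142 = -5270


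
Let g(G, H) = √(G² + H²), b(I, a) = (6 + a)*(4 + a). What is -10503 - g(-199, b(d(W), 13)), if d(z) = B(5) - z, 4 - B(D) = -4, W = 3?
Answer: -10503 - √143930 ≈ -10882.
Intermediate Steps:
B(D) = 8 (B(D) = 4 - 1*(-4) = 4 + 4 = 8)
d(z) = 8 - z
b(I, a) = (4 + a)*(6 + a)
-10503 - g(-199, b(d(W), 13)) = -10503 - √((-199)² + (24 + 13² + 10*13)²) = -10503 - √(39601 + (24 + 169 + 130)²) = -10503 - √(39601 + 323²) = -10503 - √(39601 + 104329) = -10503 - √143930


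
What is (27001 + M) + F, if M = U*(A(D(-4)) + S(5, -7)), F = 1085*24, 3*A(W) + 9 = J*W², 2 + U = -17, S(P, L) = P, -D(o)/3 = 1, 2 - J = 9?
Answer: 53402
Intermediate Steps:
J = -7 (J = 2 - 1*9 = 2 - 9 = -7)
D(o) = -3 (D(o) = -3*1 = -3)
U = -19 (U = -2 - 17 = -19)
A(W) = -3 - 7*W²/3 (A(W) = -3 + (-7*W²)/3 = -3 - 7*W²/3)
F = 26040
M = 361 (M = -19*((-3 - 7/3*(-3)²) + 5) = -19*((-3 - 7/3*9) + 5) = -19*((-3 - 21) + 5) = -19*(-24 + 5) = -19*(-19) = 361)
(27001 + M) + F = (27001 + 361) + 26040 = 27362 + 26040 = 53402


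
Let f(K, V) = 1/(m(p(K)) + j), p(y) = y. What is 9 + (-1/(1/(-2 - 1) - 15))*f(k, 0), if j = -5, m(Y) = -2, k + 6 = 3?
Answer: 2895/322 ≈ 8.9907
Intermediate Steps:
k = -3 (k = -6 + 3 = -3)
f(K, V) = -⅐ (f(K, V) = 1/(-2 - 5) = 1/(-7) = -⅐)
9 + (-1/(1/(-2 - 1) - 15))*f(k, 0) = 9 - 1/(1/(-2 - 1) - 15)*(-⅐) = 9 - 1/(1/(-3) - 15)*(-⅐) = 9 - 1/(-⅓ - 15)*(-⅐) = 9 - 1/(-46/3)*(-⅐) = 9 - 1*(-3/46)*(-⅐) = 9 + (3/46)*(-⅐) = 9 - 3/322 = 2895/322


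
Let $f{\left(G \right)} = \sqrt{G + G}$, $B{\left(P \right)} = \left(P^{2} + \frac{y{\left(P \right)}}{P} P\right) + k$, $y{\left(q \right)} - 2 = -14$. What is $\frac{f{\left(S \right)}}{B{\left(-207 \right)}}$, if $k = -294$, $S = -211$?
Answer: $\frac{i \sqrt{422}}{42543} \approx 0.00048287 i$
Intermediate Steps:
$y{\left(q \right)} = -12$ ($y{\left(q \right)} = 2 - 14 = -12$)
$B{\left(P \right)} = -306 + P^{2}$ ($B{\left(P \right)} = \left(P^{2} + - \frac{12}{P} P\right) - 294 = \left(P^{2} - 12\right) - 294 = \left(-12 + P^{2}\right) - 294 = -306 + P^{2}$)
$f{\left(G \right)} = \sqrt{2} \sqrt{G}$ ($f{\left(G \right)} = \sqrt{2 G} = \sqrt{2} \sqrt{G}$)
$\frac{f{\left(S \right)}}{B{\left(-207 \right)}} = \frac{\sqrt{2} \sqrt{-211}}{-306 + \left(-207\right)^{2}} = \frac{\sqrt{2} i \sqrt{211}}{-306 + 42849} = \frac{i \sqrt{422}}{42543}$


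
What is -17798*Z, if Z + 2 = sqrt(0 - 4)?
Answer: 35596 - 35596*I ≈ 35596.0 - 35596.0*I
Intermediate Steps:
Z = -2 + 2*I (Z = -2 + sqrt(0 - 4) = -2 + sqrt(-4) = -2 + 2*I ≈ -2.0 + 2.0*I)
-17798*Z = -17798*(-2 + 2*I) = 35596 - 35596*I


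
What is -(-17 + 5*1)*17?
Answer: 204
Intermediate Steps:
-(-17 + 5*1)*17 = -(-17 + 5)*17 = -(-12)*17 = -1*(-204) = 204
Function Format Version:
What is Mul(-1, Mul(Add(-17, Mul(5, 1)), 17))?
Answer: 204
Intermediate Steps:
Mul(-1, Mul(Add(-17, Mul(5, 1)), 17)) = Mul(-1, Mul(Add(-17, 5), 17)) = Mul(-1, Mul(-12, 17)) = Mul(-1, -204) = 204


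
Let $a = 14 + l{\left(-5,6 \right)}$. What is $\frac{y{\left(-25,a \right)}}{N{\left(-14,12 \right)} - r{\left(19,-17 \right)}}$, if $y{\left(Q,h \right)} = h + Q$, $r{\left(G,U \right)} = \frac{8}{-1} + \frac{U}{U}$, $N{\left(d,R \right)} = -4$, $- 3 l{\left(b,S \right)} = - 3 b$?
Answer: $- \frac{16}{3} \approx -5.3333$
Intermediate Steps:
$l{\left(b,S \right)} = b$ ($l{\left(b,S \right)} = - \frac{\left(-3\right) b}{3} = b$)
$r{\left(G,U \right)} = -7$ ($r{\left(G,U \right)} = 8 \left(-1\right) + 1 = -8 + 1 = -7$)
$a = 9$ ($a = 14 - 5 = 9$)
$y{\left(Q,h \right)} = Q + h$
$\frac{y{\left(-25,a \right)}}{N{\left(-14,12 \right)} - r{\left(19,-17 \right)}} = \frac{-25 + 9}{-4 - -7} = - \frac{16}{-4 + 7} = - \frac{16}{3}$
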